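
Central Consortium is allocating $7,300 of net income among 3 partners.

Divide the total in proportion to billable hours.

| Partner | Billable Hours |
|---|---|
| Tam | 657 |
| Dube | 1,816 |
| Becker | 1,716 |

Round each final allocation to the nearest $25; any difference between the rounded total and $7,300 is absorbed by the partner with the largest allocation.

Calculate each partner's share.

Tam: $1,150; Dube: $3,150; Becker: $3,000

Total billable hours = 4,189.
Unrounded shares: Tam 657/4,189 × $7,300 = 1,144.93; Dube 1,816/4,189 × $7,300 = 3,164.67; Becker 1,716/4,189 × $7,300 = 2,990.40.
At nearest $25: Tam $1,150; Dube $3,175; Becker $3,000. Sum = $7,325.
Difference $7,300 − $7,325 = −$25 applied to largest allocation (Dube): Dube becomes $3,150.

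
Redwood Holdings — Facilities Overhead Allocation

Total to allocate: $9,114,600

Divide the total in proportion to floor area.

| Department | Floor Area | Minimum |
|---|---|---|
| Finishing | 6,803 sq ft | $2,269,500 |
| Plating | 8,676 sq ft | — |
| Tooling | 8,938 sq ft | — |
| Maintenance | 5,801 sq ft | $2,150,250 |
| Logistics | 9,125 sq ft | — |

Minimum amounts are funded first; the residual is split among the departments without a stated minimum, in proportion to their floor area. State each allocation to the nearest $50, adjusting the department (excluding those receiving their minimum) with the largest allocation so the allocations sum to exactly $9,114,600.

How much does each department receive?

Finishing: $2,269,500; Plating: $1,523,350; Tooling: $1,569,350; Maintenance: $2,150,250; Logistics: $1,602,150

Minimums first: Finishing $2,269,500; Maintenance $2,150,250. Remaining pool $4,694,850.
Remaining pool split over remaining floor area 26,739: Plating 1,523,337.39 → $1,523,350; Tooling 1,569,339.52 → $1,569,350; Logistics 1,602,173.09 → $1,602,150.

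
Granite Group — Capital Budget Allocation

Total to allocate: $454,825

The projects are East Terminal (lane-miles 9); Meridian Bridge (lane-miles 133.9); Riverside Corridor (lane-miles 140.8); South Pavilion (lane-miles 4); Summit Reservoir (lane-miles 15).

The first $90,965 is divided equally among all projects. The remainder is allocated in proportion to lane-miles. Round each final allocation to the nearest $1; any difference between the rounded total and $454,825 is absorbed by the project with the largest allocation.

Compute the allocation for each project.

East Terminal: $29,011 | Meridian Bridge: $179,147 | Riverside Corridor: $187,442 | South Pavilion: $23,001 | Summit Reservoir: $36,224

Equal tier: $90,965 ÷ 5 = $18,193 apiece.
Remainder $363,860 by lane-miles (total 302.7): East Terminal 10,818.43 → $10,818; Meridian Bridge 160,954.26 → $160,954; Riverside Corridor 169,248.39 → $169,248; South Pavilion 4,808.19 → $4,808; Summit Reservoir 18,030.72 → $18,031.
Rounding difference +$1 on remainder applied to Riverside Corridor.
Totals: East Terminal $18,193 + $10,818 = $29,011; Meridian Bridge $18,193 + $160,954 = $179,147; Riverside Corridor $18,193 + $169,249 = $187,442; South Pavilion $18,193 + $4,808 = $23,001; Summit Reservoir $18,193 + $18,031 = $36,224.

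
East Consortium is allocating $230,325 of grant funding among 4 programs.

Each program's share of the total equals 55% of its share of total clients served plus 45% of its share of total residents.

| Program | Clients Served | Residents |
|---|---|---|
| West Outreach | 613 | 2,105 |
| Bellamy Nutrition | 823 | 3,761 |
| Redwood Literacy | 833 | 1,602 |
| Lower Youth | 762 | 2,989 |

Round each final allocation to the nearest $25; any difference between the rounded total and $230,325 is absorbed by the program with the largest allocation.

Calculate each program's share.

Clients served total 3,031; residents total 10,457.
Composite weights (55% clients served + 45% residents): West Outreach 0.2018; Bellamy Nutrition 0.3112; Redwood Literacy 0.2201; Lower Youth 0.2669.
Raw shares: West Outreach 46,484.00; Bellamy Nutrition 71,674.53; Redwood Literacy 50,693.20; Lower Youth 61,473.27.
At nearest $25: West Outreach $46,475; Bellamy Nutrition $71,675; Redwood Literacy $50,700; Lower Youth $61,475. Sum = $230,325.
Rounded total matches; no reconciliation needed.

West Outreach: $46,475 | Bellamy Nutrition: $71,675 | Redwood Literacy: $50,700 | Lower Youth: $61,475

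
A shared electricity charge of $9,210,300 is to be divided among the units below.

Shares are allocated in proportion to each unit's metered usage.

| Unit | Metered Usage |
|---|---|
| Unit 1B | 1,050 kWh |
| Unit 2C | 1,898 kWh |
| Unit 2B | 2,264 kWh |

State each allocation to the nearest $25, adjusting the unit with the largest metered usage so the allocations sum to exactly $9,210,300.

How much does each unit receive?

Unit 1B: $1,855,500; Unit 2C: $3,354,025; Unit 2B: $4,000,775

Combined metered usage = 1,050 + 1,898 + 2,264 = 5,212.
Unrounded shares: Unit 1B 1,855,490.21; Unit 2C 3,354,019.46; Unit 2B 4,000,790.33.
At nearest $25: Unit 1B $1,855,500; Unit 2C $3,354,025; Unit 2B $4,000,800. Sum = $9,210,325.
Difference $9,210,300 − $9,210,325 = −$25 applied to largest metered usage (Unit 2B): Unit 2B becomes $4,000,775.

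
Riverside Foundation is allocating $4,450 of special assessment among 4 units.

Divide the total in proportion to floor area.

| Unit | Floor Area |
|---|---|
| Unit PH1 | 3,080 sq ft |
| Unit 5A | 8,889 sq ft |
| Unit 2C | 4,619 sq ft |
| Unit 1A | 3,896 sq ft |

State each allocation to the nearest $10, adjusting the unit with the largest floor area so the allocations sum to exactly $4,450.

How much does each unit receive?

Unit PH1: $670 · Unit 5A: $1,930 · Unit 2C: $1,000 · Unit 1A: $850

Combined floor area = 3,080 + 8,889 + 4,619 + 3,896 = 20,484.
Pro-rata amounts: Unit PH1 669.11; Unit 5A 1,931.07; Unit 2C 1,003.44; Unit 1A 846.38.
After rounding ($10): Unit PH1 $670; Unit 5A $1,930; Unit 2C $1,000; Unit 1A $850. Sum = $4,450.
Sum already equals the total — no adjustment.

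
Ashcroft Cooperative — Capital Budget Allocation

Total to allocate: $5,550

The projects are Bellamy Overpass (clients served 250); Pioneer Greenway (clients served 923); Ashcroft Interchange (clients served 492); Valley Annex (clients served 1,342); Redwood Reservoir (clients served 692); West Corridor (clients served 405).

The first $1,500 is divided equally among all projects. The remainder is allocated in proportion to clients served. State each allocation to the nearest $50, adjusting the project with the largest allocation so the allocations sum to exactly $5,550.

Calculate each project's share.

Bellamy Overpass: $500 · Pioneer Greenway: $1,150 · Ashcroft Interchange: $750 · Valley Annex: $1,550 · Redwood Reservoir: $950 · West Corridor: $650

$1,500 shared equally gives $250 per project.
Remainder $4,050 by clients served (total 4,104): Bellamy Overpass 246.71 → $250; Pioneer Greenway 910.86 → $900; Ashcroft Interchange 485.53 → $500; Valley Annex 1,324.34 → $1,300; Redwood Reservoir 682.89 → $700; West Corridor 399.67 → $400.
Totals: Bellamy Overpass $250 + $250 = $500; Pioneer Greenway $250 + $900 = $1,150; Ashcroft Interchange $250 + $500 = $750; Valley Annex $250 + $1,300 = $1,550; Redwood Reservoir $250 + $700 = $950; West Corridor $250 + $400 = $650.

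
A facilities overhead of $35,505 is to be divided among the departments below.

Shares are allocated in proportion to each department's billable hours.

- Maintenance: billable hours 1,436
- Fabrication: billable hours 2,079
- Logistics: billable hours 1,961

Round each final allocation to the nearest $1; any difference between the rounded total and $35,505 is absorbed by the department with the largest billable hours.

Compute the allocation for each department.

Total billable hours = 1,436 + 2,079 + 1,961 = 5,476.
Proportional shares: Maintenance 9,310.66; Fabrication 13,479.71; Logistics 12,714.63.
Rounded to nearest $1: Maintenance $9,311; Fabrication $13,480; Logistics $12,715. Sum = $35,506.
Difference $35,505 − $35,506 = −$1 applied to largest billable hours (Fabrication): Fabrication becomes $13,479.

Maintenance: $9,311 · Fabrication: $13,479 · Logistics: $12,715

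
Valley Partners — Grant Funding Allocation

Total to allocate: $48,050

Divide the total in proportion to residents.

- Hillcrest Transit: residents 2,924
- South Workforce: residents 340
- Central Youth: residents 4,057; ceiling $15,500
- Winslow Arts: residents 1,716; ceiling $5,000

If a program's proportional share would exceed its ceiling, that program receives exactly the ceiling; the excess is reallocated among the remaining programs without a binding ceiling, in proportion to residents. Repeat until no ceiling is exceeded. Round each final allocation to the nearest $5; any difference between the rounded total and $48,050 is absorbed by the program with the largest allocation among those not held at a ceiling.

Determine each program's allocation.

Residents total: 9,037.
Pro-rata shares before constraints: Hillcrest Transit 15,547.00; South Workforce 1,807.79; Central Youth 21,571.19; Winslow Arts 9,124.02.
Cap binds for Central Youth ($15,500), Winslow Arts ($5,000); remaining pool $27,550 reallocated over remaining residents 3,264.
Redistributed shares: Hillcrest Transit 24,680.21 → $24,680; South Workforce 2,869.79 → $2,870.

Hillcrest Transit: $24,680 | South Workforce: $2,870 | Central Youth: $15,500 | Winslow Arts: $5,000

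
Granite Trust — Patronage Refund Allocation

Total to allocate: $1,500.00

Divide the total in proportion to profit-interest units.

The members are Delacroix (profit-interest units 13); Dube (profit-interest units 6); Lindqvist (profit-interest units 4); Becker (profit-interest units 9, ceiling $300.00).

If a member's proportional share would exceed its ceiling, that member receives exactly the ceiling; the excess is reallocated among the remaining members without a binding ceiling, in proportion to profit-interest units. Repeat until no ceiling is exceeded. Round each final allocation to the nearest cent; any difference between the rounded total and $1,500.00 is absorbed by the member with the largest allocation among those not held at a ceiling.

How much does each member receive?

Delacroix: $678.26; Dube: $313.04; Lindqvist: $208.70; Becker: $300.00

Total profit-interest units = 32.
Proportional shares (ignoring caps): Delacroix 609.3750; Dube 281.2500; Lindqvist 187.5000; Becker 421.8750.
Held at cap: Becker ($300.00); residual $1,200.00 reallocated over remaining profit-interest units 23.
Shares after redistribution: Delacroix 678.2609 → $678.26; Dube 313.0435 → $313.04; Lindqvist 208.6957 → $208.70.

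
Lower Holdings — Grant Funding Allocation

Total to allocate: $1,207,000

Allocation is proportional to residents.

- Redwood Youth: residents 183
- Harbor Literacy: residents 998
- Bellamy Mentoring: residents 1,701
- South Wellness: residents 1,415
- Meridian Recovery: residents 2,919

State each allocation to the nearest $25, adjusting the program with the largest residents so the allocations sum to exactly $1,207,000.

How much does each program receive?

Redwood Youth: $30,600; Harbor Literacy: $166,925; Bellamy Mentoring: $284,525; South Wellness: $236,675; Meridian Recovery: $488,275

Sum of residents: 7,216.
Unrounded shares: Redwood Youth 183/7,216 × $1,207,000 = 30,609.89; Harbor Literacy 998/7,216 × $1,207,000 = 166,932.65; Bellamy Mentoring 1,701/7,216 × $1,207,000 = 284,521.48; South Wellness 1,415/7,216 × $1,207,000 = 236,683.07; Meridian Recovery 2,919/7,216 × $1,207,000 = 488,252.91.
After rounding ($25): Redwood Youth $30,600; Harbor Literacy $166,925; Bellamy Mentoring $284,525; South Wellness $236,675; Meridian Recovery $488,250. Sum = $1,206,975.
Difference $1,207,000 − $1,206,975 = +$25 applied to largest residents (Meridian Recovery): Meridian Recovery becomes $488,275.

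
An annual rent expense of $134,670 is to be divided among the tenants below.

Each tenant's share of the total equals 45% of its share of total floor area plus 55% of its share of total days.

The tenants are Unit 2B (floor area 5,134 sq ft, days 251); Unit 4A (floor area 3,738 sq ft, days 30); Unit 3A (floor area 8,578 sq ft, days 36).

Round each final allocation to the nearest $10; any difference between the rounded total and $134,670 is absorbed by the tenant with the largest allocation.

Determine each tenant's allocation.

Totals — floor area 17,450, days 317.
Composite weights (45% floor area + 55% days): Unit 2B 0.5679; Unit 4A 0.1484; Unit 3A 0.2837.
Pro-rata amounts: Unit 2B 76,476.99; Unit 4A 19,991.21; Unit 3A 38,201.80.
Rounded to nearest $10: Unit 2B $76,480; Unit 4A $19,990; Unit 3A $38,200. Sum = $134,670.
Sum already equals the total — no adjustment.

Unit 2B: $76,480 | Unit 4A: $19,990 | Unit 3A: $38,200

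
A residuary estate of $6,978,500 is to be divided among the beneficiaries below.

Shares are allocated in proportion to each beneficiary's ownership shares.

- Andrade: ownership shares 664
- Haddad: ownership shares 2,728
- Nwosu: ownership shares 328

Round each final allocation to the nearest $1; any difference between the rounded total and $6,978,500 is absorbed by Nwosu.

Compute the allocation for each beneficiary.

Andrade: $1,245,625 | Haddad: $5,117,567 | Nwosu: $615,308

Ownership shares total: 3,720.
Raw shares: Andrade 664/3,720 × $6,978,500 = 1,245,624.73; Haddad 2,728/3,720 × $6,978,500 = 5,117,566.67; Nwosu 328/3,720 × $6,978,500 = 615,308.60.
Rounded to nearest $1: Andrade $1,245,625; Haddad $5,117,567; Nwosu $615,309. Sum = $6,978,501.
Difference $6,978,500 − $6,978,501 = −$1 applied to Nwosu: Nwosu becomes $615,308.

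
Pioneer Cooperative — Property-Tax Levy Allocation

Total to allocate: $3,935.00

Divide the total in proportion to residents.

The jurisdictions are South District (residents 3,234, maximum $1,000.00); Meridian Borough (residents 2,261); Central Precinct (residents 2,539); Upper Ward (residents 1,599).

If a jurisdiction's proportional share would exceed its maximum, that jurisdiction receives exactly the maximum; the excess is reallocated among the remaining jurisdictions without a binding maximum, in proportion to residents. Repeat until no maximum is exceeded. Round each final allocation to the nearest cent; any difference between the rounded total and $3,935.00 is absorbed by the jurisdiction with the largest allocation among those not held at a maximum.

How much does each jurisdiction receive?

South District: $1,000.00; Meridian Borough: $1,037.04; Central Precinct: $1,164.55; Upper Ward: $733.41

Residents total: 9,633.
Proportional shares (ignoring caps): South District 1,321.0620; Meridian Borough 923.5996; Central Precinct 1,037.1603; Upper Ward 653.1781.
Held at cap: South District ($1,000.00); remaining pool $2,935.00 reallocated over remaining residents 6,399.
Remaining shares: Meridian Borough 1,037.0425 → $1,037.04; Central Precinct 1,164.5515 → $1,164.55; Upper Ward 733.4060 → $733.41.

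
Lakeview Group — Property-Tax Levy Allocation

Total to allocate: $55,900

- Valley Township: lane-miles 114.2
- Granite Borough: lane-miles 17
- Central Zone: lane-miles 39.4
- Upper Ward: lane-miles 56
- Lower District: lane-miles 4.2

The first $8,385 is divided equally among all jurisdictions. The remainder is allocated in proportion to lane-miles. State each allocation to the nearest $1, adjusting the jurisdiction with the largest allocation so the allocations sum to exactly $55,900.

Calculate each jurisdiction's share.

Valley Township: $25,187 | Granite Borough: $5,177 | Central Zone: $9,788 | Upper Ward: $13,206 | Lower District: $2,542

First tranche $8,385 split equally: $1,677 each.
Remainder $47,515 by lane-miles (total 230.8): Valley Township 23,510.45 → $23,510; Granite Borough 3,499.81 → $3,500; Central Zone 8,111.31 → $8,111; Upper Ward 11,528.77 → $11,529; Lower District 864.66 → $865.
Totals: Valley Township $1,677 + $23,510 = $25,187; Granite Borough $1,677 + $3,500 = $5,177; Central Zone $1,677 + $8,111 = $9,788; Upper Ward $1,677 + $11,529 = $13,206; Lower District $1,677 + $865 = $2,542.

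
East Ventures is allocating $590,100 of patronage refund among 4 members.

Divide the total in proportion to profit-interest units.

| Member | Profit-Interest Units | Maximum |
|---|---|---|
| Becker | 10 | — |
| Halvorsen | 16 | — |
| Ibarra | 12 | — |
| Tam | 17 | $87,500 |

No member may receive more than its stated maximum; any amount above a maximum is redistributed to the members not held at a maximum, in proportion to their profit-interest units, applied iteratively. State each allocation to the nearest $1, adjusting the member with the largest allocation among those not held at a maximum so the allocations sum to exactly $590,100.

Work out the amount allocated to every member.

Combined profit-interest units = 55.
Proportional shares (ignoring caps): Becker 107,290.91; Halvorsen 171,665.45; Ibarra 128,749.09; Tam 182,394.55.
Cap binds for Tam ($87,500); balance $502,600 reallocated over remaining profit-interest units 38.
Shares after redistribution: Becker 132,263.16 → $132,263; Halvorsen 211,621.05 → $211,621; Ibarra 158,715.79 → $158,716.

Becker: $132,263; Halvorsen: $211,621; Ibarra: $158,716; Tam: $87,500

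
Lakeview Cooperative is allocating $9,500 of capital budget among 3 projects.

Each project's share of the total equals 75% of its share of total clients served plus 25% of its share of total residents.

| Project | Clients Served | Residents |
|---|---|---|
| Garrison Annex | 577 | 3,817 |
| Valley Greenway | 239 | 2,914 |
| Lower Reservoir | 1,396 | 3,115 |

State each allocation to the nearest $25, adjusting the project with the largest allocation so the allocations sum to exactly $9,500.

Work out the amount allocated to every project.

Garrison Annex: $2,775 · Valley Greenway: $1,475 · Lower Reservoir: $5,250

Totals — clients served 2,212, residents 9,846.
Blended shares (75% clients served + 25% residents): Garrison Annex 0.2926; Valley Greenway 0.1550; Lower Reservoir 0.5524.
Raw shares: Garrison Annex 2,779.27; Valley Greenway 1,472.73; Lower Reservoir 5,247.99.
At nearest $25: Garrison Annex $2,775; Valley Greenway $1,475; Lower Reservoir $5,250. Sum = $9,500.
Rounded total matches; no reconciliation needed.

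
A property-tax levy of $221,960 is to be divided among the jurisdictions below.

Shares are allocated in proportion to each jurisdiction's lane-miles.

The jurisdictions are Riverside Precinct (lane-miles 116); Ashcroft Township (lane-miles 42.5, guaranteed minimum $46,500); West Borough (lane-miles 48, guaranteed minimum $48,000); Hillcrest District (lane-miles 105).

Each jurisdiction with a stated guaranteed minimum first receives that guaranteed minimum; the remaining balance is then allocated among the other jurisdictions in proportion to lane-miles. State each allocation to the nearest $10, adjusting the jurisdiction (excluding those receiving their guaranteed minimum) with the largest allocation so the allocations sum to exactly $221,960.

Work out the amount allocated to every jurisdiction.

Riverside Precinct: $66,900 · Ashcroft Township: $46,500 · West Borough: $48,000 · Hillcrest District: $60,560

Guaranteed amounts: Ashcroft Township $46,500; West Borough $48,000. Residual $127,460.
Residual split over remaining lane-miles 221: Riverside Precinct 66,902.08 → $66,900; Hillcrest District 60,557.92 → $60,560.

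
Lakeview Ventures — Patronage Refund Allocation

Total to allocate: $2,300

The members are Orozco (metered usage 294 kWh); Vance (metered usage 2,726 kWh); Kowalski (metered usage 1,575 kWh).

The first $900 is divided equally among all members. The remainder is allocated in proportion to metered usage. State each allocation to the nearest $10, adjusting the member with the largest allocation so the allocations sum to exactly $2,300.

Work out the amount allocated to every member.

Orozco: $390 · Vance: $1,130 · Kowalski: $780

$900 shared equally gives $300 per member.
Remainder $1,400 by metered usage (total 4,595): Orozco 89.58 → $90; Vance 830.55 → $830; Kowalski 479.87 → $480.
Totals: Orozco $300 + $90 = $390; Vance $300 + $830 = $1,130; Kowalski $300 + $480 = $780.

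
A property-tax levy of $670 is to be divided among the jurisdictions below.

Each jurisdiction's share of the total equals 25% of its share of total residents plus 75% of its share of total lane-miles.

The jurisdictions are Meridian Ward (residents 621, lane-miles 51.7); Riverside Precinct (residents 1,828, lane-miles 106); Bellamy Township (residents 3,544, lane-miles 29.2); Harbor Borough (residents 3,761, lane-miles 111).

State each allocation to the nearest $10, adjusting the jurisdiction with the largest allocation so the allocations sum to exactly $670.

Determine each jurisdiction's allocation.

Totals — residents 9,754, lane-miles 297.9.
Blended shares (25% residents + 75% lane-miles): Meridian Ward 0.1461; Riverside Precinct 0.3137; Bellamy Township 0.1643; Harbor Borough 0.3759.
Pro-rata amounts: Meridian Ward 97.87; Riverside Precinct 210.19; Bellamy Township 110.11; Harbor Borough 251.82.
After rounding ($10): Meridian Ward $100; Riverside Precinct $210; Bellamy Township $110; Harbor Borough $250. Sum = $670.
No rounding difference to absorb.

Meridian Ward: $100 · Riverside Precinct: $210 · Bellamy Township: $110 · Harbor Borough: $250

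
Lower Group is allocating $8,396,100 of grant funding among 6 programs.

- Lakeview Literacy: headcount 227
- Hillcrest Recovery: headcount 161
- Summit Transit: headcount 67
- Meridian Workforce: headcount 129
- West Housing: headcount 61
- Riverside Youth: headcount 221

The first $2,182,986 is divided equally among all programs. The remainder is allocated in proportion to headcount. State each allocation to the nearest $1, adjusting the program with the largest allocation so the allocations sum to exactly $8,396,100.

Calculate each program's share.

First tranche $2,182,986 split equally: $363,831 each.
Remainder $6,213,114 by headcount (total 866): Lakeview Literacy 1,628,610.71 → $1,628,611; Hillcrest Recovery 1,155,093.94 → $1,155,094; Summit Transit 480,691.27 → $480,691; Meridian Workforce 925,510.05 → $925,510; West Housing 437,644.29 → $437,644; Riverside Youth 1,585,563.73 → $1,585,564.
Totals: Lakeview Literacy $363,831 + $1,628,611 = $1,992,442; Hillcrest Recovery $363,831 + $1,155,094 = $1,518,925; Summit Transit $363,831 + $480,691 = $844,522; Meridian Workforce $363,831 + $925,510 = $1,289,341; West Housing $363,831 + $437,644 = $801,475; Riverside Youth $363,831 + $1,585,564 = $1,949,395.

Lakeview Literacy: $1,992,442 | Hillcrest Recovery: $1,518,925 | Summit Transit: $844,522 | Meridian Workforce: $1,289,341 | West Housing: $801,475 | Riverside Youth: $1,949,395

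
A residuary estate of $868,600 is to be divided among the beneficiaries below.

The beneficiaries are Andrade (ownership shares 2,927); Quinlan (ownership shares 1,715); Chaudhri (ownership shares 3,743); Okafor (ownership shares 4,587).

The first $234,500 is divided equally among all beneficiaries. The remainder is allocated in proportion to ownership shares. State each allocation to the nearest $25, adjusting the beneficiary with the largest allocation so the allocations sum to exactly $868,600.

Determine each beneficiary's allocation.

Andrade: $201,700 · Quinlan: $142,450 · Chaudhri: $241,600 · Okafor: $282,850

$234,500 shared equally gives $58,625 per beneficiary.
Remainder $634,100 by ownership shares (total 12,972): Andrade 143,078.22 → $143,075; Quinlan 83,832.99 → $83,825; Chaudhri 182,966.10 → $182,975; Okafor 224,222.69 → $224,225.
Totals: Andrade $58,625 + $143,075 = $201,700; Quinlan $58,625 + $83,825 = $142,450; Chaudhri $58,625 + $182,975 = $241,600; Okafor $58,625 + $224,225 = $282,850.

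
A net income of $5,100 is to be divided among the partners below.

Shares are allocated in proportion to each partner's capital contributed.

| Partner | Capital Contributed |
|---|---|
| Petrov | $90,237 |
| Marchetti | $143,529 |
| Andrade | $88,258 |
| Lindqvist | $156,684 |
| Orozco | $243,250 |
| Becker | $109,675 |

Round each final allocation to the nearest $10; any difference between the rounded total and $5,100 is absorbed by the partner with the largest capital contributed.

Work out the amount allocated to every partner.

Petrov: $550 · Marchetti: $880 · Andrade: $540 · Lindqvist: $960 · Orozco: $1,500 · Becker: $670

Total capital contributed = 831,633.
Unrounded shares: Petrov 90,237/831,633 × $5,100 = 553.38; Marchetti 143,529/831,633 × $5,100 = 880.19; Andrade 88,258/831,633 × $5,100 = 541.24; Lindqvist 156,684/831,633 × $5,100 = 960.87; Orozco 243,250/831,633 × $5,100 = 1,491.73; Becker 109,675/831,633 × $5,100 = 672.58.
After rounding ($10): Petrov $550; Marchetti $880; Andrade $540; Lindqvist $960; Orozco $1,490; Becker $670. Sum = $5,090.
Difference $5,100 − $5,090 = +$10 applied to largest capital contributed (Orozco): Orozco becomes $1,500.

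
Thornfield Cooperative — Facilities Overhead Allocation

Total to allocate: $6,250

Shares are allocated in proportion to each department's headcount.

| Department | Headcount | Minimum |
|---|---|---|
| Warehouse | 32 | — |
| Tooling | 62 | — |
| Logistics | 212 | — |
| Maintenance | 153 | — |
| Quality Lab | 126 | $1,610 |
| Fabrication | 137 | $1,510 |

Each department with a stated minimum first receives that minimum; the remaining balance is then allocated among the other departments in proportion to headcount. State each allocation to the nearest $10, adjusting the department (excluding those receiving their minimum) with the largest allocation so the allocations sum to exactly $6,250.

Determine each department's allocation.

Fund the minimums — Quality Lab $1,610; Fabrication $1,510. Balance $3,130.
Balance split over remaining headcount 459: Warehouse 218.21 → $220; Tooling 422.79 → $420; Logistics 1,445.66 → $1,450; Maintenance 1,043.33 → $1,040.

Warehouse: $220 | Tooling: $420 | Logistics: $1,450 | Maintenance: $1,040 | Quality Lab: $1,610 | Fabrication: $1,510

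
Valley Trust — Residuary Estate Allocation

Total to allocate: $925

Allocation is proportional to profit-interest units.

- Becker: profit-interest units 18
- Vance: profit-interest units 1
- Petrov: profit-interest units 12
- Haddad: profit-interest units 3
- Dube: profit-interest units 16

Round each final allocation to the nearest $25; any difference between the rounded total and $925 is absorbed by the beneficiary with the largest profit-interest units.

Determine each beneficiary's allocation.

Total profit-interest units = 18 + 1 + 12 + 3 + 16 = 50.
Pro-rata amounts: Becker 333.00; Vance 18.50; Petrov 222.00; Haddad 55.50; Dube 296.00.
After rounding ($25): Becker $325; Vance $25; Petrov $225; Haddad $50; Dube $300. Sum = $925.
Sum already equals the total — no adjustment.

Becker: $325 | Vance: $25 | Petrov: $225 | Haddad: $50 | Dube: $300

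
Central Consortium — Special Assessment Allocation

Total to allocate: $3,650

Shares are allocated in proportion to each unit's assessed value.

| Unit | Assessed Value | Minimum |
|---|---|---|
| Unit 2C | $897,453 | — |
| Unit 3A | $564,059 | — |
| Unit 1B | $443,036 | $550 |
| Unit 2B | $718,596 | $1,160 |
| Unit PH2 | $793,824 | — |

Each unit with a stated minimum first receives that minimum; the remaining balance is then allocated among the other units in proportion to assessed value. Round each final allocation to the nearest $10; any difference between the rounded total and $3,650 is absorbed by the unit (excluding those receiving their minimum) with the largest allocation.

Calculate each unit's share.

Unit 2C: $770; Unit 3A: $490; Unit 1B: $550; Unit 2B: $1,160; Unit PH2: $680

Guaranteed amounts: Unit 1B $550; Unit 2B $1,160. Residual $1,940.
Residual split over remaining assessed value 2,255,336: Unit 2C 771.97 → $770; Unit 3A 485.19 → $490; Unit PH2 682.83 → $680.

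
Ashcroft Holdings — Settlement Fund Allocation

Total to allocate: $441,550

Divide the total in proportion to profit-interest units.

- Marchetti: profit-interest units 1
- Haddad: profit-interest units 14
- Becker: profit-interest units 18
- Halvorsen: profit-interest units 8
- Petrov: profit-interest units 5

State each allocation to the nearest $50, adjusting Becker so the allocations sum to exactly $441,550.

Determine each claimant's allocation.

Marchetti: $9,600 | Haddad: $134,400 | Becker: $172,750 | Halvorsen: $76,800 | Petrov: $48,000

Profit-interest units total: 46.
Proportional shares: Marchetti 1/46 × $441,550 = 9,598.91; Haddad 14/46 × $441,550 = 134,384.78; Becker 18/46 × $441,550 = 172,780.43; Halvorsen 8/46 × $441,550 = 76,791.30; Petrov 5/46 × $441,550 = 47,994.57.
Rounded to nearest $50: Marchetti $9,600; Haddad $134,400; Becker $172,800; Halvorsen $76,800; Petrov $48,000. Sum = $441,600.
Difference $441,550 − $441,600 = −$50 applied to Becker: Becker becomes $172,750.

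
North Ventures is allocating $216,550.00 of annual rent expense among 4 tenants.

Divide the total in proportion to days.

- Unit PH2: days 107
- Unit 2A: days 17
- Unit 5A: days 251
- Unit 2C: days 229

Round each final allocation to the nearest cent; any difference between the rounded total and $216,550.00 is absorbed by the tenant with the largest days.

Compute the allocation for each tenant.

Days total: 107 + 17 + 251 + 229 = 604.
Proportional shares: Unit PH2 38,362.3344; Unit 2A 6,094.9503; Unit 5A 89,990.1490; Unit 2C 82,102.5662.
At nearest cent: Unit PH2 $38,362.33; Unit 2A $6,094.95; Unit 5A $89,990.15; Unit 2C $82,102.57. Sum = $216,550.00.
Sum already equals the total — no adjustment.

Unit PH2: $38,362.33; Unit 2A: $6,094.95; Unit 5A: $89,990.15; Unit 2C: $82,102.57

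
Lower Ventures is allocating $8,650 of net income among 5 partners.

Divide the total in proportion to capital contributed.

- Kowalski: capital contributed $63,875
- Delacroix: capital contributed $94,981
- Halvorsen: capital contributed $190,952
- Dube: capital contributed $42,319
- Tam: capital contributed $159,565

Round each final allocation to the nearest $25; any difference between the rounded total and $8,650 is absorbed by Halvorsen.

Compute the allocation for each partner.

Kowalski: $1,000; Delacroix: $1,500; Halvorsen: $2,975; Dube: $675; Tam: $2,500

Total capital contributed = 551,692.
Pro-rata amounts: Kowalski 63,875/551,692 × $8,650 = 1,001.50; Delacroix 94,981/551,692 × $8,650 = 1,489.21; Halvorsen 190,952/551,692 × $8,650 = 2,993.94; Dube 42,319/551,692 × $8,650 = 663.52; Tam 159,565/551,692 × $8,650 = 2,501.83.
After rounding ($25): Kowalski $1,000; Delacroix $1,500; Halvorsen $3,000; Dube $675; Tam $2,500. Sum = $8,675.
Difference $8,650 − $8,675 = −$25 applied to Halvorsen: Halvorsen becomes $2,975.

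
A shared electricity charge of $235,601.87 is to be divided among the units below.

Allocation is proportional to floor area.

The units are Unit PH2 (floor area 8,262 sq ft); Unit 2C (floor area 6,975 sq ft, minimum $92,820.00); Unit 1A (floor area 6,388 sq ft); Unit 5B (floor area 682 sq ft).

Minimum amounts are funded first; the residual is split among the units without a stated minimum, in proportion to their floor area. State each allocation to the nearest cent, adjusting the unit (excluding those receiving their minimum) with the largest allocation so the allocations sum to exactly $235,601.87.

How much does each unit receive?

Unit PH2: $76,941.29 | Unit 2C: $92,820.00 | Unit 1A: $59,489.34 | Unit 5B: $6,351.24

Fund the minimums — Unit 2C $92,820.00. Balance $142,781.87.
Balance split over remaining floor area 15,332: Unit PH2 76,941.2868 → $76,941.29; Unit 1A 59,489.3416 → $59,489.34; Unit 5B 6,351.2415 → $6,351.24.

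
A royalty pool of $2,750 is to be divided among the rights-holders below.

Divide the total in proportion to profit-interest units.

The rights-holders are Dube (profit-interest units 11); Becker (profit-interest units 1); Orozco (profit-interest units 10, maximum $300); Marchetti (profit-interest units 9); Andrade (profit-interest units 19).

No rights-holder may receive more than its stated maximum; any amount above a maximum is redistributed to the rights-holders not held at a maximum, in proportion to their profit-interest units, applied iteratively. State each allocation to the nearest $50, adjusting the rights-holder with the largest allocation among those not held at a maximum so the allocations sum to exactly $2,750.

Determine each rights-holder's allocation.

Total profit-interest units = 50.
Pro-rata shares before constraints: Dube 605.00; Becker 55.00; Orozco 550.00; Marchetti 495.00; Andrade 1,045.00.
Cap binds for Orozco ($300); residual $2,450 reallocated over remaining profit-interest units 40.
Shares after redistribution: Dube 673.75 → $650; Becker 61.25 → $50; Marchetti 551.25 → $550; Andrade 1,163.75 → $1,150.
Rounding difference +$50 applied to Andrade → $1,200.

Dube: $650 | Becker: $50 | Orozco: $300 | Marchetti: $550 | Andrade: $1,200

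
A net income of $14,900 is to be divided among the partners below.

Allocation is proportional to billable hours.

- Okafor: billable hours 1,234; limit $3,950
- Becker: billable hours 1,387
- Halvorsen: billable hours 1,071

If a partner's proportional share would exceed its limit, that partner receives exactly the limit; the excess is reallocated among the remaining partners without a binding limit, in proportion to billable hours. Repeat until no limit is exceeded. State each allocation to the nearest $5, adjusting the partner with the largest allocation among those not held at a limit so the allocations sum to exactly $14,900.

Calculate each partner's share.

Okafor: $3,950 | Becker: $6,180 | Halvorsen: $4,770

Billable hours total: 3,692.
Unconstrained shares: Okafor 4,980.12; Becker 5,597.59; Halvorsen 4,322.29.
Cap binds for Okafor ($3,950); balance $10,950 reallocated over remaining billable hours 2,458.
Remaining shares: Becker 6,178.86 → $6,180; Halvorsen 4,771.14 → $4,770.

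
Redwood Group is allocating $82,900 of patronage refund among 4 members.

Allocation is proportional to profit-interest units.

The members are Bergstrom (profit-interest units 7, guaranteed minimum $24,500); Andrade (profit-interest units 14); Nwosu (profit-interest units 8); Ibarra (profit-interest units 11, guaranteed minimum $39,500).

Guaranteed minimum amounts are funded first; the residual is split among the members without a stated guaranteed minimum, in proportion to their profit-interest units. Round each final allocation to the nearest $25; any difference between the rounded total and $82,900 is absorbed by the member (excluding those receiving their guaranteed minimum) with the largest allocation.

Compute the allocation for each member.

Guaranteed amounts: Bergstrom $24,500; Ibarra $39,500. Residual $18,900.
Residual split over remaining profit-interest units 22: Andrade 12,027.27 → $12,025; Nwosu 6,872.73 → $6,875.

Bergstrom: $24,500; Andrade: $12,025; Nwosu: $6,875; Ibarra: $39,500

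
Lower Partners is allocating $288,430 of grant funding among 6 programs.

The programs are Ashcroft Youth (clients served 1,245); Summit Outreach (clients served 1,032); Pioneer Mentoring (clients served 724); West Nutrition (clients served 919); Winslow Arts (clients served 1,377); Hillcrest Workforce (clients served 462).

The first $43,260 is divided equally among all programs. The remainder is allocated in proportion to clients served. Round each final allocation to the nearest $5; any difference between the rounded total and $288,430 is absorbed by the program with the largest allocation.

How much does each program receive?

Ashcroft Youth: $60,210 · Summit Outreach: $51,145 · Pioneer Mentoring: $38,030 · West Nutrition: $46,335 · Winslow Arts: $65,830 · Hillcrest Workforce: $26,880

$43,260 shared equally gives $7,210 per program.
Remainder $245,170 by clients served (total 5,759): Ashcroft Youth 53,001.68 → $53,000; Summit Outreach 43,933.92 → $43,935; Pioneer Mentoring 30,821.86 → $30,820; West Nutrition 39,123.33 → $39,125; Winslow Arts 58,621.13 → $58,620; Hillcrest Workforce 19,668.09 → $19,670.
Totals: Ashcroft Youth $7,210 + $53,000 = $60,210; Summit Outreach $7,210 + $43,935 = $51,145; Pioneer Mentoring $7,210 + $30,820 = $38,030; West Nutrition $7,210 + $39,125 = $46,335; Winslow Arts $7,210 + $58,620 = $65,830; Hillcrest Workforce $7,210 + $19,670 = $26,880.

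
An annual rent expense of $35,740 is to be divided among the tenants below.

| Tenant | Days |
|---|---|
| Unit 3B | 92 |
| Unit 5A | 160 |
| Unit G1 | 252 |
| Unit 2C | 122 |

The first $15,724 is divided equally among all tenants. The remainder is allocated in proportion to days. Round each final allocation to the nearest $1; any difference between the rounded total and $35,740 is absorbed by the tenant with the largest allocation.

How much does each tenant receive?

First tranche $15,724 split equally: $3,931 each.
Remainder $20,016 by days (total 626): Unit 3B 2,941.65 → $2,942; Unit 5A 5,115.91 → $5,116; Unit G1 8,057.56 → $8,058; Unit 2C 3,900.88 → $3,901.
Rounding difference −$1 on remainder applied to Unit G1.
Totals: Unit 3B $3,931 + $2,942 = $6,873; Unit 5A $3,931 + $5,116 = $9,047; Unit G1 $3,931 + $8,057 = $11,988; Unit 2C $3,931 + $3,901 = $7,832.

Unit 3B: $6,873 | Unit 5A: $9,047 | Unit G1: $11,988 | Unit 2C: $7,832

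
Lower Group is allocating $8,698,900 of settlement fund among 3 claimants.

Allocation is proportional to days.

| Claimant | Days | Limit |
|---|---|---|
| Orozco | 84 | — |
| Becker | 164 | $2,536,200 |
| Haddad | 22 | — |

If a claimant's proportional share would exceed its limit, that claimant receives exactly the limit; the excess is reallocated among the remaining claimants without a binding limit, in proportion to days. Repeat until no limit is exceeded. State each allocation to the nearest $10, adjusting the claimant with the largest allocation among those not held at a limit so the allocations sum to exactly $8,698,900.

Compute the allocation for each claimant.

Orozco: $4,883,650 | Becker: $2,536,200 | Haddad: $1,279,050

Total days = 270.
Unconstrained shares: Orozco 2,706,324.44; Becker 5,283,776.30; Haddad 708,799.26.
Capped: Becker ($2,536,200); balance $6,162,700 reallocated over remaining days 106.
Shares after redistribution: Orozco 4,883,649.06 → $4,883,650; Haddad 1,279,050.94 → $1,279,050.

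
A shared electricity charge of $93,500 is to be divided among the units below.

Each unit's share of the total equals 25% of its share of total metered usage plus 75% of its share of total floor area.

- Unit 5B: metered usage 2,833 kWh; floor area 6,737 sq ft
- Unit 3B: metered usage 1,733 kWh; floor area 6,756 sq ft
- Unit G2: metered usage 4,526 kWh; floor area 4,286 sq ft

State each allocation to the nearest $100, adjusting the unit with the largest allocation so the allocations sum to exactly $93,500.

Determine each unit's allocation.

Unit 5B: $33,900 | Unit 3B: $31,100 | Unit G2: $28,500

Metered usage total 9,092; floor area total 17,779.
Blended shares (25% metered usage + 75% floor area): Unit 5B 0.3621; Unit 3B 0.3327; Unit G2 0.3053.
Proportional shares: Unit 5B 33,855.96; Unit 3B 31,102.86; Unit G2 28,541.18.
At nearest $100: Unit 5B $33,900; Unit 3B $31,100; Unit G2 $28,500. Sum = $93,500.
Rounded total matches; no reconciliation needed.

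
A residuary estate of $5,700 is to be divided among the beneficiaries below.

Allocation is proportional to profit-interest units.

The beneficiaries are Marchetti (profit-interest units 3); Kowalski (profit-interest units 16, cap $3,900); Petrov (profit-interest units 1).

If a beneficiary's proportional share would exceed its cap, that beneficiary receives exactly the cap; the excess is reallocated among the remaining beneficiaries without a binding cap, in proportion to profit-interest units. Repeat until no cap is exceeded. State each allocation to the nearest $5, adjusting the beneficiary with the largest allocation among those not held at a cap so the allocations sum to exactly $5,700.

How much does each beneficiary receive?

Marchetti: $1,350; Kowalski: $3,900; Petrov: $450

Sum of profit-interest units: 20.
Pro-rata shares before constraints: Marchetti 855.00; Kowalski 4,560.00; Petrov 285.00.
Capped: Kowalski ($3,900); balance $1,800 reallocated over remaining profit-interest units 4.
Redistributed shares: Marchetti 1,350.00 → $1,350; Petrov 450.00 → $450.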